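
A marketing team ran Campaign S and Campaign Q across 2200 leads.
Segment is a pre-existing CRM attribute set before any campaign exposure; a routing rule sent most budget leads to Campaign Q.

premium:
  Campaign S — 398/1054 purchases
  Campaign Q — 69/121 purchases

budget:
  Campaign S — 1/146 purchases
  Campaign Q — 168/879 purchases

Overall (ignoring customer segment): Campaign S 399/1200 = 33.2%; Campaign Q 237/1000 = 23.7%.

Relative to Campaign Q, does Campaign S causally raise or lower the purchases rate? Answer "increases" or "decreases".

The customer segment-specific comparison favours Campaign Q throughout, but the pooled figures favour Campaign S. The question is whether to condition on customer segment.
Customer segment satisfies the back-door criterion: it is not a descendant of the campaign, and it blocks the spurious path from campaign to outcome. Adjusting for it (i.e., using the within-customer segment rates) gives the causal effect.
Within each level — premium: 37.8% vs 57.0%; budget: 0.7% vs 19.1% — Campaign Q is higher every time.

decreases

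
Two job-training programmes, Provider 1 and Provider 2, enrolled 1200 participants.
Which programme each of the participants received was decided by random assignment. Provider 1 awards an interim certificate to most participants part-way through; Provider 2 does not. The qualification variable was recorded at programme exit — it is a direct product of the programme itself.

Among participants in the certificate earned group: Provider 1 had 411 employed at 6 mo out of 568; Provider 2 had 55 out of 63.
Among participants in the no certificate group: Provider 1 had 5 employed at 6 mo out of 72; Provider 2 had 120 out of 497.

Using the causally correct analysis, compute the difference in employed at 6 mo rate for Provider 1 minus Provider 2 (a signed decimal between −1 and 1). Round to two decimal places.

Provider 2 is higher inside every qualification attained during the programme stratum but Provider 1 is higher in aggregate. Whether to stratify depends on how qualification attained during the programme relates to the programme.
The distribution of qualification attained during the programme is itself part of what the programme does — it is an intermediate outcome. Holding it fixed would remove that part of the effect; the total effect is the pooled difference.
The causal difference is the pooled difference: 0.650 − 0.312 = +0.338.

+0.34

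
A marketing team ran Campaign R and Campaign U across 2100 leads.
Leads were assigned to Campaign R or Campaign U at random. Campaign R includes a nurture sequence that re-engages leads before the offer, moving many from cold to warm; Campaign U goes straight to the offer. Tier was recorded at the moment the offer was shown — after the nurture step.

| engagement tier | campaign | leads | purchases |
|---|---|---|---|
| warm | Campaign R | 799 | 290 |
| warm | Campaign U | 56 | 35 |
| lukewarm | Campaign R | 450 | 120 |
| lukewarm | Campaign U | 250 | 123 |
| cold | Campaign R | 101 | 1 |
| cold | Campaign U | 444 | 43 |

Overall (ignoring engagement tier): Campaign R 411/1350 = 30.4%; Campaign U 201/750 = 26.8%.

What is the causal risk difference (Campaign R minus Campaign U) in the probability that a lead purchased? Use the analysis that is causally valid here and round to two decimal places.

Campaign U is higher inside every engagement tier stratum but Campaign R is higher in aggregate. Whether to stratify depends on how engagement tier relates to the campaign.
Engagement tier lies on the pathway campaign → engagement tier → outcome, so adjusting for it blocks the indirect effect. For the total causal effect of campaign, use the unadjusted pooled rates.
The causal difference is the pooled difference: 0.304 − 0.268 = +0.036.

+0.04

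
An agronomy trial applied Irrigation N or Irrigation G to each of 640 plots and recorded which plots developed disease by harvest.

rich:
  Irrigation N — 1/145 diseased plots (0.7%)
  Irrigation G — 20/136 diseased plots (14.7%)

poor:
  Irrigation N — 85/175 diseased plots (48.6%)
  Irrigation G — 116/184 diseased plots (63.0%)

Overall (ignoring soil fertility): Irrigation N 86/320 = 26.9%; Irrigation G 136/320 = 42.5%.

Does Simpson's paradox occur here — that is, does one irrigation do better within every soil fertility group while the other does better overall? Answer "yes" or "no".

no

Within each soil fertility level (rich 0.7% vs 14.7%; poor 48.6% vs 63.0%), Irrigation N has the lower rate every time. Pooled: 26.9% vs 42.5% — Irrigation N has the lower rate overall. They agree.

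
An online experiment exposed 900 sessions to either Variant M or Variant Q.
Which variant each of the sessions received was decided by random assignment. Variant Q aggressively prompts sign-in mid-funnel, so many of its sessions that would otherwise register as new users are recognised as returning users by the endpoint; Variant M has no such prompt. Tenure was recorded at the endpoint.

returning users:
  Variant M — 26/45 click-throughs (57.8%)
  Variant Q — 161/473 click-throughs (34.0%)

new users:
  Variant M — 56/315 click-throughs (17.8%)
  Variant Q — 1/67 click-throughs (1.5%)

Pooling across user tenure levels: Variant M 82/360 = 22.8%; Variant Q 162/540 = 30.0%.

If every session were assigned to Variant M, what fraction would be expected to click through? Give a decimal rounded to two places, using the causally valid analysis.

Variant M is higher inside every user tenure stratum but Variant Q is higher in aggregate. Whether to stratify depends on how user tenure relates to the variant.
User tenure lies on the pathway variant → user tenure → outcome, so adjusting for it blocks the indirect effect. For the total causal effect of variant, use the unadjusted pooled rates.
So P(outcome | do(Variant M)) is just the pooled rate for Variant M: 82/360 = 0.228.

0.23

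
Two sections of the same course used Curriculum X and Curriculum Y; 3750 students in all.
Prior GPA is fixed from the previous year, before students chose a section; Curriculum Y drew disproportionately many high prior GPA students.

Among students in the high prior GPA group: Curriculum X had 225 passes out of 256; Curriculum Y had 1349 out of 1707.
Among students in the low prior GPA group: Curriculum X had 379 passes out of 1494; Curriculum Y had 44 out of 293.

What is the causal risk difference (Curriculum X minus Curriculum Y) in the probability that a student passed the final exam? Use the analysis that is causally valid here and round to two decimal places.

+0.10

Prior GPA band is set before the teaching method has any effect — it is not caused by the teaching method — and it independently drives the outcome. That makes it a confounder, so the causal comparison is within prior GPA band levels.
Adjusting over the population distribution of prior GPA band: 0.523·(0.879−0.790) + 0.477·(0.254−0.150) = +0.096.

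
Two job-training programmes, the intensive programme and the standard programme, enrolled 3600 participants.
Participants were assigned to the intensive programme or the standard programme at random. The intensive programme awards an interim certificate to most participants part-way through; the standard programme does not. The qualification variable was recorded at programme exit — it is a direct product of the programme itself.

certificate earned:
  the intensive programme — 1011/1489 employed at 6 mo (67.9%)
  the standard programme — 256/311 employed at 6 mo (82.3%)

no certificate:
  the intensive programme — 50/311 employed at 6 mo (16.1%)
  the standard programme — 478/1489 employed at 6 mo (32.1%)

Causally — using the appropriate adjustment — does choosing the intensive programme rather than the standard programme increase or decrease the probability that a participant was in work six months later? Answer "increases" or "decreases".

increases

Because the programme influences qualification attained during the programme, qualification attained during the programme is a post-treatment mediator, not a confounder. Stratifying on it would bias the estimate; the causal effect is the crude pooled difference.
Pooled: the intensive programme 58.9% vs the standard programme 40.8%; the intensive programme is higher overall.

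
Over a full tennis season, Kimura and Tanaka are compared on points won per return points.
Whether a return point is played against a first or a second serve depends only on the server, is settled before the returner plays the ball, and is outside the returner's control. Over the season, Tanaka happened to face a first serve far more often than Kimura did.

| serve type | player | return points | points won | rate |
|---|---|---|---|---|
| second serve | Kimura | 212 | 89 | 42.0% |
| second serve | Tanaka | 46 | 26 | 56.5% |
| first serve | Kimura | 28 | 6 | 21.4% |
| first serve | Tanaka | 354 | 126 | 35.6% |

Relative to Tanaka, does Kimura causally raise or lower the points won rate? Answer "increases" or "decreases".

The stratified and pooled comparisons disagree (Tanaka wins within each serve type; Kimura wins overall), so the answer turns on the causal role of serve type.
Serve type differs across players for reasons unrelated to any effect of the player itself, and it separately predicts the outcome — a classic confounder. We must compare within serve type levels.
Within each level — second serve: 42.0% vs 56.5%; first serve: 21.4% vs 35.6% — Tanaka is higher every time.

decreases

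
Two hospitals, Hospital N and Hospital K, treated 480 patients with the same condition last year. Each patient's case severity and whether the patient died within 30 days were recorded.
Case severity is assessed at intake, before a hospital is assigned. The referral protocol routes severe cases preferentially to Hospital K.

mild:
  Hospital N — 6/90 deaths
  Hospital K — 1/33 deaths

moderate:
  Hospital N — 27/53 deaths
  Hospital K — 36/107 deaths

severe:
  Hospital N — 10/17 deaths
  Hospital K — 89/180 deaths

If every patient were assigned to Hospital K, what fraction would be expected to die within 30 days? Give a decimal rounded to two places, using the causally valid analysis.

0.32

Within every case severity level Hospital K has the lower rate, yet pooled Hospital N does — Simpson's reversal.
Here case severity is a common cause — it drives both which hospital a case falls under and the outcome. The crude comparison mixes populations; the stratum-specific rates are the causally relevant ones.
Standardising Hospital K to the population case severity mix: 0.256·1/33 + 0.333·36/107 + 0.410·89/180 = 0.323.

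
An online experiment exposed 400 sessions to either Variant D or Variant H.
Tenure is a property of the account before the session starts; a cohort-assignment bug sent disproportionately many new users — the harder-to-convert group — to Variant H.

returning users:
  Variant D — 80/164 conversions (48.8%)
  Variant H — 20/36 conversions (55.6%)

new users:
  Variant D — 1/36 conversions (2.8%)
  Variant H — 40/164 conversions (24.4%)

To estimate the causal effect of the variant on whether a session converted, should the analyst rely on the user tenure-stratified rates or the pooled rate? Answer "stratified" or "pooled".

stratified

The stratified and pooled comparisons disagree (Variant H wins within each user tenure; Variant D wins overall), so the answer turns on the causal role of user tenure.
Nothing the variant does changes user tenure; the imbalance is an allocation artefact. With user tenure also predicting the outcome, the pooled figure is confounded, and the within-stratum comparison is the causal one.
Within each level — returning users: 48.8% vs 55.6%; new users: 2.8% vs 24.4% — Variant H is higher every time.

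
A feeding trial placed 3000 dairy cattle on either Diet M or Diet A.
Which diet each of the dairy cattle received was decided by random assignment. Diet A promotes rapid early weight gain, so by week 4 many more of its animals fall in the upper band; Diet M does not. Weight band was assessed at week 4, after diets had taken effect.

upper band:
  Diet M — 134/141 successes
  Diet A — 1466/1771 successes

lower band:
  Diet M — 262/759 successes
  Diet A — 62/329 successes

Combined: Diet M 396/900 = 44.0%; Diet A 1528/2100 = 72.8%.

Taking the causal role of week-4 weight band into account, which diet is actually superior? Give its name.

Diet M is higher inside every week-4 weight band stratum but Diet A is higher in aggregate. Whether to stratify depends on how week-4 weight band relates to the diet.
The distribution of week-4 weight band is itself part of what the diet does — it is an intermediate outcome. Holding it fixed would remove that part of the effect; the total effect is the pooled difference.
Pooled: Diet M 44.0% vs Diet A 72.8%; Diet A is higher overall.

Diet A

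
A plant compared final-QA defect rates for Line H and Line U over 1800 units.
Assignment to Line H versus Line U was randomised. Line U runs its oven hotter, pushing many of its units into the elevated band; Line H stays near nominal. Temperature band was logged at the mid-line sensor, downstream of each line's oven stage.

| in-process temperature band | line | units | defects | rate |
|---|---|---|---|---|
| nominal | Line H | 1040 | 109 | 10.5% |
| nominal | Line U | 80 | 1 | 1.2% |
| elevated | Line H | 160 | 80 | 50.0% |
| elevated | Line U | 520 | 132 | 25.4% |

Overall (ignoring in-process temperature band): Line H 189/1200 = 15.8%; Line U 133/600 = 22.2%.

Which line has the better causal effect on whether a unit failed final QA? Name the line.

Line U is lower inside every in-process temperature band stratum but Line H is lower in aggregate. Whether to stratify depends on how in-process temperature band relates to the line.
In-process temperature band is recorded after the line and is itself shifted by it — it sits on the causal path from line to outcome. Conditioning on a mediator would strip out part of the effect we want; the pooled comparison gives the total causal effect.
Pooled: Line H 15.8% vs Line U 22.2%; Line H is lower overall.

Line H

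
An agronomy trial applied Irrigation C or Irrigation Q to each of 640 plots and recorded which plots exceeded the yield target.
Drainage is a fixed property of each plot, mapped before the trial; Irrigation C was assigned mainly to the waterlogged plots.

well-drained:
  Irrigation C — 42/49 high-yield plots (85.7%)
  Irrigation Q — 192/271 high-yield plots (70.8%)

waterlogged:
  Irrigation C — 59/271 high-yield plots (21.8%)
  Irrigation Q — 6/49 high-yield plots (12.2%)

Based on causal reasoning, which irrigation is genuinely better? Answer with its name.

Nothing the irrigation does changes field drainage; the imbalance is an allocation artefact. With field drainage also predicting the outcome, the pooled figure is confounded, and the within-stratum comparison is the causal one.
Within each level — well-drained: 85.7% vs 70.8%; waterlogged: 21.8% vs 12.2% — Irrigation C is higher every time.

Irrigation C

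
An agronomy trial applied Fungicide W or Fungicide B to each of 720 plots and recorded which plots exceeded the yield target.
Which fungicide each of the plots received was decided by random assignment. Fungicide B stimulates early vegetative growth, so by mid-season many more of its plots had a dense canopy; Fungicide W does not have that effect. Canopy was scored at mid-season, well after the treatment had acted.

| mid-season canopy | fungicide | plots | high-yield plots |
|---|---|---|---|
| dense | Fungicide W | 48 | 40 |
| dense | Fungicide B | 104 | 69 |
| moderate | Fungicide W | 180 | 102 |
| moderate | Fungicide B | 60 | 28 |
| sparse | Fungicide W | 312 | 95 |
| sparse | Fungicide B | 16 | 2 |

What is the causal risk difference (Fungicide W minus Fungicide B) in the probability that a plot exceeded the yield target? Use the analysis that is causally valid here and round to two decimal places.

-0.11

Because the fungicide influences mid-season canopy, mid-season canopy is a post-treatment mediator, not a confounder. Stratifying on it would bias the estimate; the causal effect is the crude pooled difference.
The causal difference is the pooled difference: 0.439 − 0.550 = -0.111.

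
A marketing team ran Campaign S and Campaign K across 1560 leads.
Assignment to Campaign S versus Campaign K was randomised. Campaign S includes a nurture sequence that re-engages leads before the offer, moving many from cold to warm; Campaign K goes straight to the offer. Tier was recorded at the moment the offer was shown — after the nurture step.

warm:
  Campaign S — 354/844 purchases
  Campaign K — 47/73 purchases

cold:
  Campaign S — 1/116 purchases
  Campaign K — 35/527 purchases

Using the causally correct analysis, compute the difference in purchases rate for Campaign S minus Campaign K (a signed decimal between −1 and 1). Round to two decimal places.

Engagement tier is downstream of the campaign. One should not condition on a consequence of treatment, so the overall rates are the right comparison.
The causal difference is the pooled difference: 0.370 − 0.137 = +0.233.

+0.23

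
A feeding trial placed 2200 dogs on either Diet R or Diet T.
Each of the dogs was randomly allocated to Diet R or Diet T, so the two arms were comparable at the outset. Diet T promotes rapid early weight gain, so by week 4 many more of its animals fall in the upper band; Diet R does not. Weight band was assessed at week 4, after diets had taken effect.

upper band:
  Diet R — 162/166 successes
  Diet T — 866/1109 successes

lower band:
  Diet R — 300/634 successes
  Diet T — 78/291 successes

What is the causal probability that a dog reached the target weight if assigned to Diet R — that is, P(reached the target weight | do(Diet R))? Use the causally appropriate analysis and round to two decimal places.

Because the diet influences week-4 weight band, week-4 weight band is a post-treatment mediator, not a confounder. Stratifying on it would bias the estimate; the causal effect is the crude pooled difference.
So P(outcome | do(Diet R)) is just the pooled rate for Diet R: 462/800 = 0.578.

0.58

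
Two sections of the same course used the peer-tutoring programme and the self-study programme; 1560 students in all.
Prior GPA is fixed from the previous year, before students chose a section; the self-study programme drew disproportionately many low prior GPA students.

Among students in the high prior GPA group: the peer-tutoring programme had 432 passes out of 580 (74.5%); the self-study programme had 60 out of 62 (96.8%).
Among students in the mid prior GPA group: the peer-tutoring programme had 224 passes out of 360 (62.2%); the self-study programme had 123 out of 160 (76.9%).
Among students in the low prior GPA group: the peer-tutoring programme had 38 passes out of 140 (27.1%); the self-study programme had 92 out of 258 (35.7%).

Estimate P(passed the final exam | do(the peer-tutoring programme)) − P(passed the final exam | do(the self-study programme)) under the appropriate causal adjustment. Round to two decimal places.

-0.16

Prior GPA band satisfies the back-door criterion: it is not a descendant of the teaching method, and it blocks the spurious path from teaching method to outcome. Adjusting for it (i.e., using the within-prior GPA band rates) gives the causal effect.
Adjusting over the population distribution of prior GPA band: 0.412·(0.745−0.968) + 0.333·(0.622−0.769) + 0.255·(0.271−0.357) = -0.162.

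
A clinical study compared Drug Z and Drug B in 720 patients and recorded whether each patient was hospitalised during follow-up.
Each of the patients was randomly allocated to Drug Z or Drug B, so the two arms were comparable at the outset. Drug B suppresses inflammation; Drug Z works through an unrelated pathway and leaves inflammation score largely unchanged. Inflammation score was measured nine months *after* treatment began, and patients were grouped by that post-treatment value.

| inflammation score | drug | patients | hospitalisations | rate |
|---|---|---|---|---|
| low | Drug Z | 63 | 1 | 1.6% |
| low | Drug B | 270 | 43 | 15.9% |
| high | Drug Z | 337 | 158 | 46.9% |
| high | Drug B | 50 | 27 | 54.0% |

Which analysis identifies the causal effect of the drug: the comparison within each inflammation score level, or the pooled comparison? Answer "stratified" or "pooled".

Stratifying would compare drugs among patients the drugs themselves sorted into inflammation score groups — a form of selection on an intermediate. The unconditioned pooled rates give the total causal effect.
Pooled: Drug Z 39.8% vs Drug B 21.9%; Drug B is lower overall.

pooled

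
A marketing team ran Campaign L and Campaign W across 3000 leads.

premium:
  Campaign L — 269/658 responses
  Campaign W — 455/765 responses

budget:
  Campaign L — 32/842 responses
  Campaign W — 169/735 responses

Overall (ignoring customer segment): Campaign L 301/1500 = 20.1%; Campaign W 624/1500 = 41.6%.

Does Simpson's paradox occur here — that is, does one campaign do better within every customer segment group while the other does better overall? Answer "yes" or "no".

Within each customer segment level (premium 40.9% vs 59.5%; budget 3.8% vs 23.0%), Campaign W has the higher rate every time. Pooled: 20.1% vs 41.6% — Campaign W has the higher rate overall. They agree.

no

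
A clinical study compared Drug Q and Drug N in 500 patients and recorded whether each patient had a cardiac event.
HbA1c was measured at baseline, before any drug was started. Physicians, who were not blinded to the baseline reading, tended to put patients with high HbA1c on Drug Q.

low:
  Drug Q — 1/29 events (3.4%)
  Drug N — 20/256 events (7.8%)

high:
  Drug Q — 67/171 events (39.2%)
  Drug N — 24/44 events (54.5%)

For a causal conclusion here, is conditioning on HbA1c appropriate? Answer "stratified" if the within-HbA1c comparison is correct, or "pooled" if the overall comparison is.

Drug Q is lower inside every HbA1c stratum but Drug N is lower in aggregate. Whether to stratify depends on how HbA1c relates to the drug.
The imbalance in HbA1c arose from how patients were allocated, not from anything the drug did; and HbA1c independently affects the outcome. The pooled gap is confounded — condition on HbA1c.
Within each level — low: 3.4% vs 7.8%; high: 39.2% vs 54.5% — Drug Q is lower every time.

stratified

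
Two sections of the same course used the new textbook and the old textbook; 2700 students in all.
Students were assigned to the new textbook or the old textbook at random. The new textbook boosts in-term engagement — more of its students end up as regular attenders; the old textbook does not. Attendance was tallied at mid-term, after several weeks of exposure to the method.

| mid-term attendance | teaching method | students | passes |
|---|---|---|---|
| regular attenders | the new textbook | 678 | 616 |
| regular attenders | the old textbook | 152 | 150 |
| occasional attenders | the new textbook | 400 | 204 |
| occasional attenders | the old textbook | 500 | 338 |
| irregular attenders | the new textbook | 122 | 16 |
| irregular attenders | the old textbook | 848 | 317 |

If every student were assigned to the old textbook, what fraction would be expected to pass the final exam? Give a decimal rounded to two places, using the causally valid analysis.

0.54

Mid-term attendance is downstream of the teaching method. One should not condition on a consequence of treatment, so the overall rates are the right comparison.
So P(outcome | do(the old textbook)) is just the pooled rate for the old textbook: 805/1500 = 0.537.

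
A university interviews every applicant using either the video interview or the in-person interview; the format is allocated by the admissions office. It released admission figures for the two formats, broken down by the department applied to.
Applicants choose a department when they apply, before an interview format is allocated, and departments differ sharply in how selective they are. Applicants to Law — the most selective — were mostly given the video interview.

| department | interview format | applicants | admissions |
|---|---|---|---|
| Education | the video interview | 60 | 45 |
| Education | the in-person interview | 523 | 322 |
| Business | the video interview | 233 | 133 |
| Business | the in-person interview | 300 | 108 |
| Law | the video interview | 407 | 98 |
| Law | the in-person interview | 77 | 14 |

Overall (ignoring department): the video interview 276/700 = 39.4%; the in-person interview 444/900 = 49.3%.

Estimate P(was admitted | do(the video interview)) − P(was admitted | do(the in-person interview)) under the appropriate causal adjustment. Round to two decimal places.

The stratified and pooled comparisons disagree (the video interview wins within each department; the in-person interview wins overall), so the answer turns on the causal role of department.
Department is set before the interview format has any effect — it is not caused by the interview format — and it independently drives the outcome. That makes it a confounder, so the causal comparison is within department levels.
Adjusting over the population distribution of department: 0.364·(0.750−0.616) + 0.333·(0.571−0.360) + 0.302·(0.241−0.182) = +0.137.

+0.14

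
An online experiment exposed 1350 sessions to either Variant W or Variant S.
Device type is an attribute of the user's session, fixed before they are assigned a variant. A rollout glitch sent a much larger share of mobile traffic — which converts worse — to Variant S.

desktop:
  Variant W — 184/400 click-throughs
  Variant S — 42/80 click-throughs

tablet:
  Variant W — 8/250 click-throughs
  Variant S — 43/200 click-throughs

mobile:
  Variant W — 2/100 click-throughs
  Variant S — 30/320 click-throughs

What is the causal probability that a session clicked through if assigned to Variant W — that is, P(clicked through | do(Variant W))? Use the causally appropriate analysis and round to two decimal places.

Device type satisfies the back-door criterion: it is not a descendant of the variant, and it blocks the spurious path from variant to outcome. Adjusting for it (i.e., using the within-device type rates) gives the causal effect.
Standardising Variant W to the population device type mix: 0.356·184/400 + 0.333·8/250 + 0.311·2/100 = 0.180.

0.18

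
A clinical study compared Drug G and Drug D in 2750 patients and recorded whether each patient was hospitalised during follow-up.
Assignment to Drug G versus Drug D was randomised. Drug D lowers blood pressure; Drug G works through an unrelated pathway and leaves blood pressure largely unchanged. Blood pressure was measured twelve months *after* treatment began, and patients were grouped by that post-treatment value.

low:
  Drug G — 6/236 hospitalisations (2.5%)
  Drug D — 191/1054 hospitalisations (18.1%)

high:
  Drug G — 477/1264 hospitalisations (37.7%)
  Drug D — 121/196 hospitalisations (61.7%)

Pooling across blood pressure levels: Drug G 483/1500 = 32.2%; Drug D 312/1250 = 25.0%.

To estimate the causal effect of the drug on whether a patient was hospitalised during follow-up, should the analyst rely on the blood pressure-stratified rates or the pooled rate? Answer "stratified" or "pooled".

Because the drug influences blood pressure, blood pressure is a post-treatment mediator, not a confounder. Stratifying on it would bias the estimate; the causal effect is the crude pooled difference.
Pooled: Drug G 32.2% vs Drug D 25.0%; Drug D is lower overall.

pooled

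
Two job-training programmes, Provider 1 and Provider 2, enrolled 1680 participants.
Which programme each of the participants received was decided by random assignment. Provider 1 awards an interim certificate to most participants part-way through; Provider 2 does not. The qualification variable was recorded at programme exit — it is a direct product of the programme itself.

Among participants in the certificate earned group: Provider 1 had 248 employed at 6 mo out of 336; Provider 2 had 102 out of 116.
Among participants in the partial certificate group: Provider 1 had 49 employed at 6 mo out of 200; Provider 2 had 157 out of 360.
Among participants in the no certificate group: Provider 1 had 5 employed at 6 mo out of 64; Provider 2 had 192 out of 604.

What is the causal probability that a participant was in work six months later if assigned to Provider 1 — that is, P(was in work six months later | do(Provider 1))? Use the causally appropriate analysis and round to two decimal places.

0.50

The distribution of qualification attained during the programme is itself part of what the programme does — it is an intermediate outcome. Holding it fixed would remove that part of the effect; the total effect is the pooled difference.
So P(outcome | do(Provider 1)) is just the pooled rate for Provider 1: 302/600 = 0.503.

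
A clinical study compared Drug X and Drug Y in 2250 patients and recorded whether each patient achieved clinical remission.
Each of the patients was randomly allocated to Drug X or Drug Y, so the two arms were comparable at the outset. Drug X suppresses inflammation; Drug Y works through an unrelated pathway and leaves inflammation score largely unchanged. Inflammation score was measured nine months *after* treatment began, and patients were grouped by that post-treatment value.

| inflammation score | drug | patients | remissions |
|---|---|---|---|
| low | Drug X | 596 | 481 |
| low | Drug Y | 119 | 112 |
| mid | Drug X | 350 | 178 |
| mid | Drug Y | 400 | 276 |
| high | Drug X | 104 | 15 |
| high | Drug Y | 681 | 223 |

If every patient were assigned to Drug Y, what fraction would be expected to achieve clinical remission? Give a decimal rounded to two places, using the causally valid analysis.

0.51

Drug Y is higher inside every inflammation score stratum but Drug X is higher in aggregate. Whether to stratify depends on how inflammation score relates to the drug.
Stratifying would compare drugs among patients the drugs themselves sorted into inflammation score groups — a form of selection on an intermediate. The unconditioned pooled rates give the total causal effect.
So P(outcome | do(Drug Y)) is just the pooled rate for Drug Y: 611/1200 = 0.509.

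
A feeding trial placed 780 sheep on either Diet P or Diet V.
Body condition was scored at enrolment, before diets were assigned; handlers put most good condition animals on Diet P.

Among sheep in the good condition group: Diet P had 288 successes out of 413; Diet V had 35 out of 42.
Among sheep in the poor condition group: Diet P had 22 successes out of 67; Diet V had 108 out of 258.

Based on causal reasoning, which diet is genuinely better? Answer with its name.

Diet V

Nothing the diet does changes starting body condition; the imbalance is an allocation artefact. With starting body condition also predicting the outcome, the pooled figure is confounded, and the within-stratum comparison is the causal one.
Within each level — good condition: 69.7% vs 83.3%; poor condition: 32.8% vs 41.9% — Diet V is higher every time.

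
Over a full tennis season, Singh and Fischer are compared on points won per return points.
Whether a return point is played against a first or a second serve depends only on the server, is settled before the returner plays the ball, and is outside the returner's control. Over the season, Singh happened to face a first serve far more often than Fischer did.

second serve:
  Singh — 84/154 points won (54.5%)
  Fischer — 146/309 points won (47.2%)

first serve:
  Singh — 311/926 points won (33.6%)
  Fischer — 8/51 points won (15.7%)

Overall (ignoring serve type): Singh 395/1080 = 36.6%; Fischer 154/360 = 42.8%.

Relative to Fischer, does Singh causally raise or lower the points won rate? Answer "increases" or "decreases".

The imbalance in serve type arose from how return points were allocated, not from anything the player did; and serve type independently affects the outcome. The pooled gap is confounded — condition on serve type.
Within each level — second serve: 54.5% vs 47.2%; first serve: 33.6% vs 15.7% — Singh is higher every time.

increases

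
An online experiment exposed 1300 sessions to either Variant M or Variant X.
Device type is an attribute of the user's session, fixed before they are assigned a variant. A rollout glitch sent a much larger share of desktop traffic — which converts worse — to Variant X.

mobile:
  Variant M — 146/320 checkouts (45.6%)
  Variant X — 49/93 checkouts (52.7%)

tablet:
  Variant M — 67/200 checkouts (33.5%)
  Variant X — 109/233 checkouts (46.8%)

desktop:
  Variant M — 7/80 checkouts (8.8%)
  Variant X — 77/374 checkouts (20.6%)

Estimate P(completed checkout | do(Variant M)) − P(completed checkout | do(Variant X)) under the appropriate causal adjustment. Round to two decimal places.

Since device type is a pre-existing factor (not a product of the variant) and it affects the outcome on its own, it is a confounder. The stratified rates, not the pooled rate, identify the causal effect.
Adjusting over the population distribution of device type: 0.318·(0.456−0.527) + 0.333·(0.335−0.468) + 0.349·(0.087−0.206) = -0.108.

-0.11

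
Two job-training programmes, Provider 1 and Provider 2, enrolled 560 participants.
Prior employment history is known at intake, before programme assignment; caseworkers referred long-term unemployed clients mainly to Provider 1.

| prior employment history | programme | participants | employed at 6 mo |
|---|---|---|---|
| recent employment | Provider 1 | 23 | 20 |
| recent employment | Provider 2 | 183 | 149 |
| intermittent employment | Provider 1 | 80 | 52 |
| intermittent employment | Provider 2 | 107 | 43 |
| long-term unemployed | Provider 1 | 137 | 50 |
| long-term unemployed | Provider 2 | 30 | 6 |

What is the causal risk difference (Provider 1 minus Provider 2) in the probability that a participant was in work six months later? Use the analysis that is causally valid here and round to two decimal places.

+0.15

Within every prior employment history level Provider 1 has the higher rate, yet pooled Provider 2 does — Simpson's reversal.
Here prior employment history is a common cause — it drives both which programme a case falls under and the outcome. The crude comparison mixes populations; the stratum-specific rates are the causally relevant ones.
Adjusting over the population distribution of prior employment history: 0.368·(0.870−0.814) + 0.334·(0.650−0.402) + 0.298·(0.365−0.200) = +0.152.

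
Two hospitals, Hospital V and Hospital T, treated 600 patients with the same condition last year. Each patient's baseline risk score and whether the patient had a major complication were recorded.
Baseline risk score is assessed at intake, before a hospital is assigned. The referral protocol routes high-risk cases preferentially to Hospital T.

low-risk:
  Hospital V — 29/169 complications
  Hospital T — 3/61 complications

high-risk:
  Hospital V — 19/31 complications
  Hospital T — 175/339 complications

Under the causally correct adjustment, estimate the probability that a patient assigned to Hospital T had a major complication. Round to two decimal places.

Here baseline risk score is a common cause — it drives both which hospital a case falls under and the outcome. The crude comparison mixes populations; the stratum-specific rates are the causally relevant ones.
Standardising Hospital T to the population baseline risk score mix: 0.383·3/61 + 0.617·175/339 = 0.337.

0.34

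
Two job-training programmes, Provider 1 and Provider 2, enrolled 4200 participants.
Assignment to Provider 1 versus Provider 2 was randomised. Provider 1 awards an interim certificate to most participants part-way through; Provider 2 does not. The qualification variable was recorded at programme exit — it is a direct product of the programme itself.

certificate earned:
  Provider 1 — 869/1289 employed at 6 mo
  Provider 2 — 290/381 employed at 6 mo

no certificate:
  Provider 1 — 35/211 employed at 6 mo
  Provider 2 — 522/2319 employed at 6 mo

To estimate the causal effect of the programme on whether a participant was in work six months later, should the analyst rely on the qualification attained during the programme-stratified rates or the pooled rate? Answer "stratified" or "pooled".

Stratifying would compare programmes among participants the programmes themselves sorted into qualification attained during the programme groups — a form of selection on an intermediate. The unconditioned pooled rates give the total causal effect.
Pooled: Provider 1 60.3% vs Provider 2 30.1%; Provider 1 is higher overall.

pooled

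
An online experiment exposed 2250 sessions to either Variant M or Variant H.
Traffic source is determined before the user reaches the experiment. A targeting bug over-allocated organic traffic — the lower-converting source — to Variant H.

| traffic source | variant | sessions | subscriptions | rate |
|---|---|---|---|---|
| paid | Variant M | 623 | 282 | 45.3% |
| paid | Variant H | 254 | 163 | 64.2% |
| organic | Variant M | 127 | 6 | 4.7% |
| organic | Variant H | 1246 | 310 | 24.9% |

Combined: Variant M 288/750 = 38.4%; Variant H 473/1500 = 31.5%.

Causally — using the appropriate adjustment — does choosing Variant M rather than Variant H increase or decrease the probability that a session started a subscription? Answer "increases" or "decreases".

decreases

Within every traffic source level Variant H has the higher rate, yet pooled Variant M does — Simpson's reversal.
Here traffic source is a common cause — it drives both which variant a case falls under and the outcome. The crude comparison mixes populations; the stratum-specific rates are the causally relevant ones.
Within each level — paid: 45.3% vs 64.2%; organic: 4.7% vs 24.9% — Variant H is higher every time.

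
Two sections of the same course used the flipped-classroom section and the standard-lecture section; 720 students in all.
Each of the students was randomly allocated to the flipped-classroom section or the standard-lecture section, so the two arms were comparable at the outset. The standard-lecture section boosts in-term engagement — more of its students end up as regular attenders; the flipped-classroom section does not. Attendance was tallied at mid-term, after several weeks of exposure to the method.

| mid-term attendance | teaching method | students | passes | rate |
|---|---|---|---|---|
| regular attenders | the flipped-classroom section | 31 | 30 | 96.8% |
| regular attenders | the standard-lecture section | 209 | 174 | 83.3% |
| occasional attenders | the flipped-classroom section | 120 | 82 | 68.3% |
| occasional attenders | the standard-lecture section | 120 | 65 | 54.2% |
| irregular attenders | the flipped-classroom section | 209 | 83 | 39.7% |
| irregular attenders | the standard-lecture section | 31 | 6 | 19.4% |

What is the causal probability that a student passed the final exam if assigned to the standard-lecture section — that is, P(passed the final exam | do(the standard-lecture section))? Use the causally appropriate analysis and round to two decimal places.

0.68

The stratified and pooled comparisons disagree (the flipped-classroom section wins within each mid-term attendance; the standard-lecture section wins overall), so the answer turns on the causal role of mid-term attendance.
Mid-term attendance is recorded after the teaching method and is itself shifted by it — it sits on the causal path from teaching method to outcome. Conditioning on a mediator would strip out part of the effect we want; the pooled comparison gives the total causal effect.
So P(outcome | do(the standard-lecture section)) is just the pooled rate for the standard-lecture section: 245/360 = 0.681.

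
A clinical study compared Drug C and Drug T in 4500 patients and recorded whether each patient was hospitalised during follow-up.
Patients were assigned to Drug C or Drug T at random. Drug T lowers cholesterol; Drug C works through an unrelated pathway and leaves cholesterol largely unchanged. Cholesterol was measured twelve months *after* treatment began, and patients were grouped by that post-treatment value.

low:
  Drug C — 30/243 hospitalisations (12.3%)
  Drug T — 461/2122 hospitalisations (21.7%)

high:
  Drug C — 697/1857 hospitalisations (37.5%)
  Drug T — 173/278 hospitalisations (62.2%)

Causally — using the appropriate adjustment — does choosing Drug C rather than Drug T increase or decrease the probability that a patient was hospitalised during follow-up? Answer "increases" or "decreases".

increases

The stratified and pooled comparisons disagree (Drug C wins within each cholesterol; Drug T wins overall), so the answer turns on the causal role of cholesterol.
Cholesterol lies on the pathway drug → cholesterol → outcome, so adjusting for it blocks the indirect effect. For the total causal effect of drug, use the unadjusted pooled rates.
Pooled: Drug C 34.6% vs Drug T 26.4%; Drug T is lower overall.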